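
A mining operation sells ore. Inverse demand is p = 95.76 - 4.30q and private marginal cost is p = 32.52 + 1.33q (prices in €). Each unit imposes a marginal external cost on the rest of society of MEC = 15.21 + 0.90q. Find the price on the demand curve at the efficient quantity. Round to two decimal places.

Social marginal cost = private MC + MEC = 47.73 + 2.23q.
Set SMC = demand: 47.73 + 2.23q = 95.76 - 4.30q → q* = 7.3553.
Consumer price on the demand curve at q*: 95.76 − 4.30×7.3553 = 64.1322.

P = €64.13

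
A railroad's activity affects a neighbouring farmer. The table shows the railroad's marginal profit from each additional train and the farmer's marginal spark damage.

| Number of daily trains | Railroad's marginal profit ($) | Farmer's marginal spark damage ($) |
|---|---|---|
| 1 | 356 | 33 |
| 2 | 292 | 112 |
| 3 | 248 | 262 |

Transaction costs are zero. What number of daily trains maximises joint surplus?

Bargaining reaches the level where marginal profit last exceeds marginal spark damage.
That holds through level 2 (292 ≥ 112) but not at 3 (248 < 262).

2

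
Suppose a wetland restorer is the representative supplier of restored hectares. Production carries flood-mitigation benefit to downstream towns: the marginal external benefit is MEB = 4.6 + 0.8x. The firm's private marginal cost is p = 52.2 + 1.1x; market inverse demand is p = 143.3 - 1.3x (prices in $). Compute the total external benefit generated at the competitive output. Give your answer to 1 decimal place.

$750.9

Market equilibrium (private): 52.2 + 1.1x = 143.3 - 1.3x → x_m = 37.9583.
Total external benefit = ∫₀^{x_m} (4.6 + 0.8x) dx = 4.6×37.9583 + ½×0.8×37.9583² = 750.9412.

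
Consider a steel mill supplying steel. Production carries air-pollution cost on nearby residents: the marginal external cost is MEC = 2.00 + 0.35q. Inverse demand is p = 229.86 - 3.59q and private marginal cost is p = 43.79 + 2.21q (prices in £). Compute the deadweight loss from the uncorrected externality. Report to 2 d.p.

Market equilibrium (private): 43.79 + 2.21q = 229.86 - 3.59q → q_m = 32.0810.
Social marginal cost = private MC + MEC = 45.79 + 2.56q.
Set SMC = demand: 45.79 + 2.56q = 229.86 - 3.59q → q* = 29.9301.
The loss is the area between SMC and demand from q* to q_m; with linear curves that's a triangle of height MEC(q_m).
DWL = ½ × 2.1509 × 13.2284 = 14.2265.

DWL = £14.23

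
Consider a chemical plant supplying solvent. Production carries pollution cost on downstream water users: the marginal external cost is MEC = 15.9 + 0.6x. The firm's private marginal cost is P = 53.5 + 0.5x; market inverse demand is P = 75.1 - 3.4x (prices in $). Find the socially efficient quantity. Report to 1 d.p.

x* = 1.3

Social marginal cost = private MC + MEC = 69.4 + 1.1x.
Set SMC = demand: 69.4 + 1.1x = 75.1 - 3.4x → x* = 1.2667.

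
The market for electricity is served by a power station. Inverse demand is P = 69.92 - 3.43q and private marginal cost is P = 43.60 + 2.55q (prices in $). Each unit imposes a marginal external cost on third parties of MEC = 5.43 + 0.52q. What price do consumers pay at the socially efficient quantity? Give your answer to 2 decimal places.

P = $58.90

Social marginal cost = private MC + MEC = 49.03 + 3.07q.
Set SMC = demand: 49.03 + 3.07q = 69.92 - 3.43q → q* = 3.2138.
Consumer price on the demand curve at q*: 69.92 − 3.43×3.2138 = 58.8967.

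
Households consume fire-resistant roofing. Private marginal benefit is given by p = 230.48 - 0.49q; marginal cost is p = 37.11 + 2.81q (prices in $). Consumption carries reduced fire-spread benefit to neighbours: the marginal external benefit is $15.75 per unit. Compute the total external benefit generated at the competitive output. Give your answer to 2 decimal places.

Market equilibrium (private): 37.11 + 2.81q = 230.48 - 0.49q → q_m = 58.5970.
Total external benefit = MEB × q_m = 15.75 × 58.5970 = 922.9028.

$922.90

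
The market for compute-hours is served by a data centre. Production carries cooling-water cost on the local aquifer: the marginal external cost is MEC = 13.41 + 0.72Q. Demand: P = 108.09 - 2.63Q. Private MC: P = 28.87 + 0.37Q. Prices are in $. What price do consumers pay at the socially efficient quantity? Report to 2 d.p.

Social marginal cost = private MC + MEC = 42.28 + 1.09Q.
Set SMC = demand: 42.28 + 1.09Q = 108.09 - 2.63Q → Q* = 17.6909.
Consumer price on the demand curve at Q*: 108.09 − 2.63×17.6909 = 61.5629.

P = $61.56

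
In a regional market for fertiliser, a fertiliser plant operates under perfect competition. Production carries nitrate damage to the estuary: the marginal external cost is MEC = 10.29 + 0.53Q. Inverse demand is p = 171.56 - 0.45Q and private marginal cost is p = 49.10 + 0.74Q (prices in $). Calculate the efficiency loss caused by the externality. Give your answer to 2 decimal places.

DWL = $1221.82

Market equilibrium (private): 49.10 + 0.74Q = 171.56 - 0.45Q → Q_m = 102.9076.
Social marginal cost = private MC + MEC = 59.39 + 1.27Q.
Set SMC = demand: 59.39 + 1.27Q = 171.56 - 0.45Q → Q* = 65.2151.
Between Q* and Q_m the wedge SMC − demand runs linearly from 0 to MEC(Q_m), so the loss is a triangle.
DWL = ½ × 37.6925 × 64.8310 = 1221.8212.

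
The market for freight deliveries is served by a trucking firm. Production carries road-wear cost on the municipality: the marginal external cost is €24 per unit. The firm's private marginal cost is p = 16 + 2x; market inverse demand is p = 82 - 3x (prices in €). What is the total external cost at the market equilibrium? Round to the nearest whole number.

€317

Market equilibrium (private): 16 + 2x = 82 - 3x → x_m = 13.2000.
Total external cost = MEC × x_m = 24 × 13.2000 = 316.8000.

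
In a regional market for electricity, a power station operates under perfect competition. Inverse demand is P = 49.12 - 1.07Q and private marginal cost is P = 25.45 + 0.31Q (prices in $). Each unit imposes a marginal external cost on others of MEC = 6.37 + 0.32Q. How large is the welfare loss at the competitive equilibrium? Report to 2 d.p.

DWL = $41.36

Market equilibrium (private): 25.45 + 0.31Q = 49.12 - 1.07Q → Q_m = 17.1522.
Social marginal cost = private MC + MEC = 31.82 + 0.63Q.
Set SMC = demand: 31.82 + 0.63Q = 49.12 - 1.07Q → Q* = 10.1765.
The welfare-loss triangle has base |Q_m − Q*| and height MEC(Q_m) (the vertical gap between SMC and demand is zero at Q* and MEC at Q_m).
DWL = ½ × 6.9757 × 11.8587 = 41.3614.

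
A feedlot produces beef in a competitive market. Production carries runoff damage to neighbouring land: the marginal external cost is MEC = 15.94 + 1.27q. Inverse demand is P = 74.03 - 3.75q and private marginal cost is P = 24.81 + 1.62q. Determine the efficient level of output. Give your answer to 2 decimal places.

Social marginal cost = private MC + MEC = 40.75 + 2.89q.
Set SMC = demand: 40.75 + 2.89q = 74.03 - 3.75q → q* = 5.0120.

q* = 5.01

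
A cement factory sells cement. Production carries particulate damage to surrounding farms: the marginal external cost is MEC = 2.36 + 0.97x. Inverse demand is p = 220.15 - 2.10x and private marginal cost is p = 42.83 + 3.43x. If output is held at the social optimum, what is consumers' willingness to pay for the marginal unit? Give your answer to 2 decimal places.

P = 163.62

Social marginal cost = private MC + MEC = 45.19 + 4.40x.
Set SMC = demand: 45.19 + 4.40x = 220.15 - 2.10x → x* = 26.9169.
Consumer price on the demand curve at x*: 220.15 − 2.10×26.9169 = 163.6245.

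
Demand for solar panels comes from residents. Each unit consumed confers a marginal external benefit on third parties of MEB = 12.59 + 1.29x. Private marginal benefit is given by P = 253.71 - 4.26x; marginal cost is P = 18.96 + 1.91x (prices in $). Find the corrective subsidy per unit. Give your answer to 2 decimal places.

subsidy = $77.97 per unit

Social marginal benefit = demand + MEB = 266.30 - 2.97x.
Set SMB = MC: 266.30 - 2.97x = 18.96 + 1.91x → x* = 50.6844.
The Pigouvian subsidy equals MEB at x*: 12.59 + 1.29×50.6844 = 77.9729.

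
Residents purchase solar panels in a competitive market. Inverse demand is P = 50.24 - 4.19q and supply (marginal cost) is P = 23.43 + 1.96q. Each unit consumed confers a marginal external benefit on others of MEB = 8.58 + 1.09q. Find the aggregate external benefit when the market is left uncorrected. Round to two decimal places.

Market equilibrium (private): 23.43 + 1.96q = 50.24 - 4.19q → q_m = 4.3593.
Total external benefit = ∫₀^{q_m} (8.58 + 1.09q) dq = 8.58×4.3593 + ½×1.09×4.3593² = 47.7597.

47.76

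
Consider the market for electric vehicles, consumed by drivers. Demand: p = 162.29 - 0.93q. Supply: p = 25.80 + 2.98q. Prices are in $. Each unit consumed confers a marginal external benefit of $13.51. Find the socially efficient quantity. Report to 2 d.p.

Social marginal benefit = demand + MEB = 175.80 - 0.93q.
Set SMB = MC: 175.80 - 0.93q = 25.80 + 2.98q → q* = 38.3632.

q* = 38.36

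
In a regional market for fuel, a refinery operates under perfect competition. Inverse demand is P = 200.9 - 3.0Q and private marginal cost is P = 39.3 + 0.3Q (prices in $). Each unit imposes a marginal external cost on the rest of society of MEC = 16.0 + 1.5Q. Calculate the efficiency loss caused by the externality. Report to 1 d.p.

DWL = $833.6

Market equilibrium (private): 39.3 + 0.3Q = 200.9 - 3.0Q → Q_m = 48.9697.
Social marginal cost = private MC + MEC = 55.3 + 1.8Q.
Set SMC = demand: 55.3 + 1.8Q = 200.9 - 3.0Q → Q* = 30.3333.
Height of the DWL triangle at Q_m is SMC(Q_m) − demand(Q_m) = MEC(Q_m) = 89.4545.
DWL = ½ × 18.6364 × 89.4545 = 833.5549.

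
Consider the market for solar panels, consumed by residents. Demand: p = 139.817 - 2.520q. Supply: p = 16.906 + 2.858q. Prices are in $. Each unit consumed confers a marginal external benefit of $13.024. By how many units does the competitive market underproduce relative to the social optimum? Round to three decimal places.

2.422 units

Market equilibrium (private): 16.906 + 2.858q = 139.817 - 2.520q → q_m = 22.8544.
Social marginal benefit = demand + MEB = 152.841 - 2.520q.
Set SMB = MC: 152.841 - 2.520q = 16.906 + 2.858q → q* = 25.2761.
Gap = |22.8544 − 25.2761| = 2.4217.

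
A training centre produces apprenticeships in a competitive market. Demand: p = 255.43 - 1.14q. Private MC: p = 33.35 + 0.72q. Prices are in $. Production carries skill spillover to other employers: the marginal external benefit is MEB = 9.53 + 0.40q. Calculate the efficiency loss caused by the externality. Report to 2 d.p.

DWL = $1123.99

Market equilibrium (private): 33.35 + 0.72q = 255.43 - 1.14q → q_m = 119.3978.
Social marginal cost = private MC − MEB = 23.82 + 0.32q.
Set SMC = demand: 23.82 + 0.32q = 255.43 - 1.14q → q* = 158.6370.
Between q* and q_m the wedge demand − SMC runs linearly from 0 to MEB(q_m), so the loss is a triangle.
DWL = ½ × 39.2392 × 57.2891 = 1123.9892.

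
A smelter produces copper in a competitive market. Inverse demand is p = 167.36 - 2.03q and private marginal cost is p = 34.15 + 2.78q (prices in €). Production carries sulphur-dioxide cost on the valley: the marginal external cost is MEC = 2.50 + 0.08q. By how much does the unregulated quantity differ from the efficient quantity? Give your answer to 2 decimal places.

0.96 units

Market equilibrium (private): 34.15 + 2.78q = 167.36 - 2.03q → q_m = 27.6944.
Social marginal cost = private MC + MEC = 36.65 + 2.86q.
Set SMC = demand: 36.65 + 2.86q = 167.36 - 2.03q → q* = 26.7301.
Gap = |27.6944 − 26.7301| = 0.9643.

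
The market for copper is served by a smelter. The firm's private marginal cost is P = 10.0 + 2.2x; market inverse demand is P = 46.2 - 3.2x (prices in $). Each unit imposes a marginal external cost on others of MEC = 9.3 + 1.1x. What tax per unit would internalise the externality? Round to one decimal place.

Social marginal cost = private MC + MEC = 19.3 + 3.3x.
Set SMC = demand: 19.3 + 3.3x = 46.2 - 3.2x → x* = 4.1385.
The Pigouvian tax equals MEC at x*: 9.3 + 1.1×4.1385 = 13.8524.

tax = $13.9 per unit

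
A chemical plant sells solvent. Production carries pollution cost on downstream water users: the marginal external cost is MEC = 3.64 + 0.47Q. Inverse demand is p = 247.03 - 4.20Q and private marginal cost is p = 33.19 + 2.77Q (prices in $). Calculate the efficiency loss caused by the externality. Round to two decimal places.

Market equilibrium (private): 33.19 + 2.77Q = 247.03 - 4.20Q → Q_m = 30.6801.
Social marginal cost = private MC + MEC = 36.83 + 3.24Q.
Set SMC = demand: 36.83 + 3.24Q = 247.03 - 4.20Q → Q* = 28.2527.
Height of the DWL triangle at Q_m is SMC(Q_m) − demand(Q_m) = MEC(Q_m) = 18.0596.
DWL = ½ × 2.4274 × 18.0596 = 21.9189.

DWL = $21.92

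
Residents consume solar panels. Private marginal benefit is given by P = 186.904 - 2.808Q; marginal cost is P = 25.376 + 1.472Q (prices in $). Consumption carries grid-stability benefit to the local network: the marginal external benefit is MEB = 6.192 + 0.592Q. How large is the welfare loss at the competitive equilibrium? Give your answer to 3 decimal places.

Market equilibrium (private): 25.376 + 1.472Q = 186.904 - 2.808Q → Q_m = 37.7402.
Social marginal benefit = demand + MEB = 193.096 - 2.216Q.
Set SMB = MC: 193.096 - 2.216Q = 25.376 + 1.472Q → Q* = 45.4772.
Height of the DWL triangle at Q_m is SMB(Q_m) − MC(Q_m) = MEB(Q_m) = 28.5342.
DWL = ½ × 7.7370 × 28.5342 = 110.3846.

DWL = $110.385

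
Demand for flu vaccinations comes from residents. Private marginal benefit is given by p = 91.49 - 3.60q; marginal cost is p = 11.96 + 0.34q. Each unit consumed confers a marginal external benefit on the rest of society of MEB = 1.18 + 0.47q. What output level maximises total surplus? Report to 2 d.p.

q* = 23.26

Social marginal benefit = demand + MEB = 92.67 - 3.13q.
Set SMB = MC: 92.67 - 3.13q = 11.96 + 0.34q → q* = 23.2594.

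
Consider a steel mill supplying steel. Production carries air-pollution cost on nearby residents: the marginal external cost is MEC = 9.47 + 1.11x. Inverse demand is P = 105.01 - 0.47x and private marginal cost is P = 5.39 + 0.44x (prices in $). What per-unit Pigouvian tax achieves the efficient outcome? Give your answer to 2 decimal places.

tax = $59.01 per unit

Social marginal cost = private MC + MEC = 14.86 + 1.55x.
Set SMC = demand: 14.86 + 1.55x = 105.01 - 0.47x → x* = 44.6287.
The Pigouvian tax equals MEC at x*: 9.47 + 1.11×44.6287 = 59.0079.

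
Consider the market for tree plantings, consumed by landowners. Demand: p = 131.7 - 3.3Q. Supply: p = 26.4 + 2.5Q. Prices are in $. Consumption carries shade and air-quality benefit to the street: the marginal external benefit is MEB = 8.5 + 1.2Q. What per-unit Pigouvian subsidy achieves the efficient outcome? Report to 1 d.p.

Social marginal benefit = demand + MEB = 140.2 - 2.1Q.
Set SMB = MC: 140.2 - 2.1Q = 26.4 + 2.5Q → Q* = 24.7391.
The Pigouvian subsidy equals MEB at Q*: 8.5 + 1.2×24.7391 = 38.1869.

subsidy = $38.2 per unit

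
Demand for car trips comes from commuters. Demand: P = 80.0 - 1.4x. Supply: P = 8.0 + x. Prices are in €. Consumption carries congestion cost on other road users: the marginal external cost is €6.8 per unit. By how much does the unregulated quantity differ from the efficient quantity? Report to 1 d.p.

2.8 units

Market equilibrium (private): 8.0 + x = 80.0 - 1.4x → x_m = 30.0000.
Social marginal benefit = demand − MEC = 73.2 - 1.4x.
Set SMB = MC: 73.2 - 1.4x = 8.0 + x → x* = 27.1667.
Gap = |30.0000 − 27.1667| = 2.8333.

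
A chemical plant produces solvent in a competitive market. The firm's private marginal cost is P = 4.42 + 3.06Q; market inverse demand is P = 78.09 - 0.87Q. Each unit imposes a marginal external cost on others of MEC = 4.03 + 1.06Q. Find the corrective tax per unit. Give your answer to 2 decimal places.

Social marginal cost = private MC + MEC = 8.45 + 4.12Q.
Set SMC = demand: 8.45 + 4.12Q = 78.09 - 0.87Q → Q* = 13.9559.
The Pigouvian tax equals MEC at Q*: 4.03 + 1.06×13.9559 = 18.8233.

tax = 18.82 per unit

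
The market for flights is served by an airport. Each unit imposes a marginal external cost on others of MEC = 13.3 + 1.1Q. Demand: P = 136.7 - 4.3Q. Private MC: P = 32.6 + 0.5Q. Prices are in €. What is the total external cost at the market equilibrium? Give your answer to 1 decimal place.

Market equilibrium (private): 32.6 + 0.5Q = 136.7 - 4.3Q → Q_m = 21.6875.
Total external cost = ∫₀^{Q_m} (13.3 + 1.1Q) dQ = 13.3×21.6875 + ½×1.1×21.6875² = 547.1350.

€547.1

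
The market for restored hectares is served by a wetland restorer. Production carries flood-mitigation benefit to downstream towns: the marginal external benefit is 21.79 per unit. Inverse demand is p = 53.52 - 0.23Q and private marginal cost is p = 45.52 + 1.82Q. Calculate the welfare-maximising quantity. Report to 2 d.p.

Social marginal cost = private MC − MEB = 23.73 + 1.82Q.
Set SMC = demand: 23.73 + 1.82Q = 53.52 - 0.23Q → Q* = 14.5317.

Q* = 14.53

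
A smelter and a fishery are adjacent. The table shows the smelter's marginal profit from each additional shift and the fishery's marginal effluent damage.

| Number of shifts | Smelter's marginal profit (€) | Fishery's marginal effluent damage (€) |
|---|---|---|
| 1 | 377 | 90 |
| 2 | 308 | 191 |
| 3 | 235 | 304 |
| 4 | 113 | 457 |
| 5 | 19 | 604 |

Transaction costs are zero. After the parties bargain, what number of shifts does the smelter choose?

Bargaining reaches the level where marginal profit last exceeds marginal effluent damage.
That holds through level 2 (308 ≥ 191) but not at 3 (235 < 304).

2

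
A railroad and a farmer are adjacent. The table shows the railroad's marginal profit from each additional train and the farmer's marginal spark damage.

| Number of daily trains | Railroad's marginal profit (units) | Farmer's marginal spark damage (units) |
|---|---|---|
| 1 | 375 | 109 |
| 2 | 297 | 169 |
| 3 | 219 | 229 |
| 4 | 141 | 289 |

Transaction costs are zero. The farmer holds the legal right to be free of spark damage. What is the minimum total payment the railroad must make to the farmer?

278

Efficient level: marginal profit ≥ marginal spark damage through level 2, so k* = 2.
With the farmer holding the right, the railroad must at least compensate total damage at k*: 109 + 169 = 278.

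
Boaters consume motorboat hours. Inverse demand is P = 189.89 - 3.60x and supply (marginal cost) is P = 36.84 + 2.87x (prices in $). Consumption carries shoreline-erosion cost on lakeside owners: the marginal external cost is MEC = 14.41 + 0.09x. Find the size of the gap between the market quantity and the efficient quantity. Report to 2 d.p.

Market equilibrium (private): 36.84 + 2.87x = 189.89 - 3.60x → x_m = 23.6553.
Social marginal benefit = demand − MEC = 175.48 - 3.69x.
Set SMB = MC: 175.48 - 3.69x = 36.84 + 2.87x → x* = 21.1341.
Gap = |23.6553 − 21.1341| = 2.5212.

2.52 units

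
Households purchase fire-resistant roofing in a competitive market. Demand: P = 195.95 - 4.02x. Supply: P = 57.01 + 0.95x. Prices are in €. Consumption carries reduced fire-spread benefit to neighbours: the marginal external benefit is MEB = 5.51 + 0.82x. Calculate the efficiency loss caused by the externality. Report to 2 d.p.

DWL = €97.41

Market equilibrium (private): 57.01 + 0.95x = 195.95 - 4.02x → x_m = 27.9557.
Social marginal benefit = demand + MEB = 201.46 - 3.20x.
Set SMB = MC: 201.46 - 3.20x = 57.01 + 0.95x → x* = 34.8072.
Between x* and x_m the wedge SMB − MC runs linearly from 0 to MEB(x_m), so the loss is a triangle.
DWL = ½ × 6.8515 × 28.4337 = 97.4067.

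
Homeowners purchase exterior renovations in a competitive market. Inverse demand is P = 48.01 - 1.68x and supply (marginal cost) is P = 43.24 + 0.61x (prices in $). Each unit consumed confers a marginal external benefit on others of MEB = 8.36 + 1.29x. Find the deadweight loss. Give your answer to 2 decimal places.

Market equilibrium (private): 43.24 + 0.61x = 48.01 - 1.68x → x_m = 2.0830.
Social marginal benefit = demand + MEB = 56.37 - 0.39x.
Set SMB = MC: 56.37 - 0.39x = 43.24 + 0.61x → x* = 13.1300.
The loss is the area between SMB and MC from x* to x_m; with linear curves that's a triangle of height MEB(x_m).
DWL = ½ × 11.0470 × 11.0470 = 61.0181.

DWL = $61.02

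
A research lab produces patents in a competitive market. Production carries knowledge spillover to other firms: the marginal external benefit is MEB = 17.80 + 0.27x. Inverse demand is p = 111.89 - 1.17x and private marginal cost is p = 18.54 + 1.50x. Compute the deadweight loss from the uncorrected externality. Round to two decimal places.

DWL = 154.59

Market equilibrium (private): 18.54 + 1.50x = 111.89 - 1.17x → x_m = 34.9625.
Social marginal cost = private MC − MEB = 0.74 + 1.23x.
Set SMC = demand: 0.74 + 1.23x = 111.89 - 1.17x → x* = 46.3125.
The welfare-loss triangle has base |x_m − x*| and height MEB(x_m) (the vertical gap between SMC and demand is zero at x* and MEB at x_m).
DWL = ½ × 11.3500 × 27.2399 = 154.5864.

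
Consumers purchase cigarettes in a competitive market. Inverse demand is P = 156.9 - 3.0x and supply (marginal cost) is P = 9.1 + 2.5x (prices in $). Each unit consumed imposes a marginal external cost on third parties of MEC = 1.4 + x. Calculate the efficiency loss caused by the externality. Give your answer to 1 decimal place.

Market equilibrium (private): 9.1 + 2.5x = 156.9 - 3.0x → x_m = 26.8727.
Social marginal benefit = demand − MEC = 155.5 - 4.0x.
Set SMB = MC: 155.5 - 4.0x = 9.1 + 2.5x → x* = 22.5231.
The loss is the area between SMB and MC from x* to x_m; with linear curves that's a triangle of height MEC(x_m).
DWL = ½ × 4.3496 × 28.2727 = 61.4875.

DWL = $61.5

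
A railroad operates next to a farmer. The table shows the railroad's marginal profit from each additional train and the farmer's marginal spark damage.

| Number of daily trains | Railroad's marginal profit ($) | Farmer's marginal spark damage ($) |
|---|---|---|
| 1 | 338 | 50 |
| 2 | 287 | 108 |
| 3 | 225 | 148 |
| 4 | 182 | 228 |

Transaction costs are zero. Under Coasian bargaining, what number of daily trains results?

3

Bargaining reaches the level where marginal profit last exceeds marginal spark damage.
That holds through level 3 (225 ≥ 148) but not at 4 (182 < 228).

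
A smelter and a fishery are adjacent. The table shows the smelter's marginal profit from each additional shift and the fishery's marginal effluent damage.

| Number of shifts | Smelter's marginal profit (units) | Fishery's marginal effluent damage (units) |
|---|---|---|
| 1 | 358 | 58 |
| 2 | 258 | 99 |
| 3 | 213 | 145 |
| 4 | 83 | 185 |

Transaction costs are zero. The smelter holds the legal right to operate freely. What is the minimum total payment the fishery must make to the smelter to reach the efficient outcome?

Left alone the smelter would choose level 4 (marginal profit stays positive).
Efficient level: k* = 3 (marginal profit ≥ marginal effluent damage through 3).
The fishery must at least cover the smelter's forgone profit from cutting 4→3: 83 = 83.

83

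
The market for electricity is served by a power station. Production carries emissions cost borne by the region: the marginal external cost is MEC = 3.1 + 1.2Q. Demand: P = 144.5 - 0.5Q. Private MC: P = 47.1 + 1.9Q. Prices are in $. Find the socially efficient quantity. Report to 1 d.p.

Q* = 26.2

Social marginal cost = private MC + MEC = 50.2 + 3.1Q.
Set SMC = demand: 50.2 + 3.1Q = 144.5 - 0.5Q → Q* = 26.1944.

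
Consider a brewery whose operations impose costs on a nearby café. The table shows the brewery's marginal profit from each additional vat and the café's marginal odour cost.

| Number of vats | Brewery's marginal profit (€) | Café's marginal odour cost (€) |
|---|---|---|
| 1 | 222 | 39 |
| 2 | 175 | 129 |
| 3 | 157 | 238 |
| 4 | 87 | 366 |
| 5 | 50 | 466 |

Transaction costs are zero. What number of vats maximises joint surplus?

2

Bargaining reaches the level where marginal profit last exceeds marginal odour cost.
That holds through level 2 (175 ≥ 129) but not at 3 (157 < 238).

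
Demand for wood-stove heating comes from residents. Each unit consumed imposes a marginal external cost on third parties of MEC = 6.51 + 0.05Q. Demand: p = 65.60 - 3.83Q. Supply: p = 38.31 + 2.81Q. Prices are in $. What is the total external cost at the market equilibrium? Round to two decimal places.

Market equilibrium (private): 38.31 + 2.81Q = 65.60 - 3.83Q → Q_m = 4.1099.
Total external cost = ∫₀^{Q_m} (6.51 + 0.05Q) dQ = 6.51×4.1099 + ½×0.05×4.1099² = 27.1777.

$27.18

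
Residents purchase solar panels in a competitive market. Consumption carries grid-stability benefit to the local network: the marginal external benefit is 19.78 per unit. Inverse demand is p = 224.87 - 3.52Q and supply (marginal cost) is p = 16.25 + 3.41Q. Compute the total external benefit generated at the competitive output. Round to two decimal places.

595.46

Market equilibrium (private): 16.25 + 3.41Q = 224.87 - 3.52Q → Q_m = 30.1039.
Total external benefit = MEB × Q_m = 19.78 × 30.1039 = 595.4551.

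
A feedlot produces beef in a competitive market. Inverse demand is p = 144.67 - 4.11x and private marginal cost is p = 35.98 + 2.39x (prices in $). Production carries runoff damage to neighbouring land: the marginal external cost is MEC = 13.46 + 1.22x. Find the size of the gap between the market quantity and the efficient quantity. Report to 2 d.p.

Market equilibrium (private): 35.98 + 2.39x = 144.67 - 4.11x → x_m = 16.7215.
Social marginal cost = private MC + MEC = 49.44 + 3.61x.
Set SMC = demand: 49.44 + 3.61x = 144.67 - 4.11x → x* = 12.3355.
Gap = |16.7215 − 12.3355| = 4.3860.

4.39 units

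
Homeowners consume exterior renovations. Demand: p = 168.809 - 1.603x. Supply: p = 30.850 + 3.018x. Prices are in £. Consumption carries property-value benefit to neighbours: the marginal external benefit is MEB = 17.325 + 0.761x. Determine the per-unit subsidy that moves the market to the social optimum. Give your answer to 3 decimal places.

subsidy = £47.939 per unit

Social marginal benefit = demand + MEB = 186.134 - 0.842x.
Set SMB = MC: 186.134 - 0.842x = 30.850 + 3.018x → x* = 40.2290.
The Pigouvian subsidy equals MEB at x*: 17.325 + 0.761×40.2290 = 47.9393.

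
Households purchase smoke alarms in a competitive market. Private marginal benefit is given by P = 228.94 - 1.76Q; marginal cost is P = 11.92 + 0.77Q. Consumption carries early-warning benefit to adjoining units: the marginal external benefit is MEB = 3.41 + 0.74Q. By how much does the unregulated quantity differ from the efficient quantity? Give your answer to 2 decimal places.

37.37 units

Market equilibrium (private): 11.92 + 0.77Q = 228.94 - 1.76Q → Q_m = 85.7787.
Social marginal benefit = demand + MEB = 232.35 - 1.02Q.
Set SMB = MC: 232.35 - 1.02Q = 11.92 + 0.77Q → Q* = 123.1453.
Gap = |85.7787 − 123.1453| = 37.3666.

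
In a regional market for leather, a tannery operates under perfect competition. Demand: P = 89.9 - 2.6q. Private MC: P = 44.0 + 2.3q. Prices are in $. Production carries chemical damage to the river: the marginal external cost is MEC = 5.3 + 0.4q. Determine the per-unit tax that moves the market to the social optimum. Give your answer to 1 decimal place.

Social marginal cost = private MC + MEC = 49.3 + 2.7q.
Set SMC = demand: 49.3 + 2.7q = 89.9 - 2.6q → q* = 7.6604.
The Pigouvian tax equals MEC at q*: 5.3 + 0.4×7.6604 = 8.3642.

tax = $8.4 per unit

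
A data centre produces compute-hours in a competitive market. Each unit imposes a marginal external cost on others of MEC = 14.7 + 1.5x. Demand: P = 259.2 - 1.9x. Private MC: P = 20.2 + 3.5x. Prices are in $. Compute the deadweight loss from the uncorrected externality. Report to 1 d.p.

DWL = $476.5

Market equilibrium (private): 20.2 + 3.5x = 259.2 - 1.9x → x_m = 44.2593.
Social marginal cost = private MC + MEC = 34.9 + 5.0x.
Set SMC = demand: 34.9 + 5.0x = 259.2 - 1.9x → x* = 32.5072.
Between x* and x_m the wedge SMC − demand runs linearly from 0 to MEC(x_m), so the loss is a triangle.
DWL = ½ × 11.7521 × 81.0889 = 476.4824.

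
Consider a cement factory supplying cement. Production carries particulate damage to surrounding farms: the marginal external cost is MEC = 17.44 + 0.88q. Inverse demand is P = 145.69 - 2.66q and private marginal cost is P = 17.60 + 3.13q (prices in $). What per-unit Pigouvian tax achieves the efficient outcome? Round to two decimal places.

tax = $32.04 per unit

Social marginal cost = private MC + MEC = 35.04 + 4.01q.
Set SMC = demand: 35.04 + 4.01q = 145.69 - 2.66q → q* = 16.5892.
The Pigouvian tax equals MEC at q*: 17.44 + 0.88×16.5892 = 32.0385.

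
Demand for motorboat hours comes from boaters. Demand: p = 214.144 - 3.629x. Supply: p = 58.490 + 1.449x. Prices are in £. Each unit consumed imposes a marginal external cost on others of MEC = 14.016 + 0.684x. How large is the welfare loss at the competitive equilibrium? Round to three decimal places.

Market equilibrium (private): 58.490 + 1.449x = 214.144 - 3.629x → x_m = 30.6526.
Social marginal benefit = demand − MEC = 200.128 - 4.313x.
Set SMB = MC: 200.128 - 4.313x = 58.490 + 1.449x → x* = 24.5814.
The loss is the area between SMB and MC from x* to x_m; with linear curves that's a triangle of height MEC(x_m).
DWL = ½ × 6.0712 × 34.9824 = 106.1926.

DWL = £106.193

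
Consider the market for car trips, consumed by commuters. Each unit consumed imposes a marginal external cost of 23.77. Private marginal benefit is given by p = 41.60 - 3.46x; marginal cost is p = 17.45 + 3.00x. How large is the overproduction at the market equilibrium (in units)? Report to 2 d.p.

Market equilibrium (private): 17.45 + 3.00x = 41.60 - 3.46x → x_m = 3.7384.
Social marginal benefit = demand − MEC = 17.83 - 3.46x.
Set SMB = MC: 17.83 - 3.46x = 17.45 + 3.00x → x* = 0.0588.
Gap = |3.7384 − 0.0588| = 3.6796.

3.68 units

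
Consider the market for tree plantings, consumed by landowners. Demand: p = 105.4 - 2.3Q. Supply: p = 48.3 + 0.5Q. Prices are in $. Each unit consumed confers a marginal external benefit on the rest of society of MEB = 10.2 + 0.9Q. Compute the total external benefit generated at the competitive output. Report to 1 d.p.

$395.1

Market equilibrium (private): 48.3 + 0.5Q = 105.4 - 2.3Q → Q_m = 20.3929.
Total external benefit = ∫₀^{Q_m} (10.2 + 0.9Q) dQ = 10.2×20.3929 + ½×0.9×20.3929² = 395.1492.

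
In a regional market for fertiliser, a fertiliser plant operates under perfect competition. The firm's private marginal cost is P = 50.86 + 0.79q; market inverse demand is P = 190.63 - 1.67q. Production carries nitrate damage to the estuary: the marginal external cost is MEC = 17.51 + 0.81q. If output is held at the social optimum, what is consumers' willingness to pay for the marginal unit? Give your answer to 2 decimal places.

P = 128.19

Social marginal cost = private MC + MEC = 68.37 + 1.60q.
Set SMC = demand: 68.37 + 1.60q = 190.63 - 1.67q → q* = 37.3884.
Consumer price on the demand curve at q*: 190.63 − 1.67×37.3884 = 128.1914.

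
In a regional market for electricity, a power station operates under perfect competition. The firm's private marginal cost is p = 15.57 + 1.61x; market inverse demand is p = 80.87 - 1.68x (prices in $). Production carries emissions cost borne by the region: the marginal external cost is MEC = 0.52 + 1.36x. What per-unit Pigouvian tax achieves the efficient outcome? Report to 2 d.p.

tax = $19.47 per unit

Social marginal cost = private MC + MEC = 16.09 + 2.97x.
Set SMC = demand: 16.09 + 2.97x = 80.87 - 1.68x → x* = 13.9312.
The Pigouvian tax equals MEC at x*: 0.52 + 1.36×13.9312 = 19.4664.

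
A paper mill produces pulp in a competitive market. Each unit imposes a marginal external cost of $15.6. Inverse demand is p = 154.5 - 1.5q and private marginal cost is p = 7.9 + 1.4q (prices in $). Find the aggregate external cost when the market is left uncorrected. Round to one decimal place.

Market equilibrium (private): 7.9 + 1.4q = 154.5 - 1.5q → q_m = 50.5517.
Total external cost = MEC × q_m = 15.6 × 50.5517 = 788.6065.

$788.6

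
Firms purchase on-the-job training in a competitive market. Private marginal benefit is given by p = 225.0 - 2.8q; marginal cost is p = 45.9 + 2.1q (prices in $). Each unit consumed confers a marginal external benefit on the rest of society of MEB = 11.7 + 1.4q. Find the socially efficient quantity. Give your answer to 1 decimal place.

q* = 54.5

Social marginal benefit = demand + MEB = 236.7 - 1.4q.
Set SMB = MC: 236.7 - 1.4q = 45.9 + 2.1q → q* = 54.5143.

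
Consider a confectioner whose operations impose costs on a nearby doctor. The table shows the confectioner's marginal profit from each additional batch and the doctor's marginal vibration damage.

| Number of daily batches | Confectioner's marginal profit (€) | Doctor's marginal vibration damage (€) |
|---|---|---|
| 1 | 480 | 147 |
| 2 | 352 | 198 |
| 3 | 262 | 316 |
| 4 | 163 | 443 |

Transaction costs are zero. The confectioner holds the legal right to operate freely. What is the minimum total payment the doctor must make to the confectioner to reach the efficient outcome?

€425

Left alone the confectioner would choose level 4 (marginal profit stays positive).
Efficient level: k* = 2 (marginal profit ≥ marginal vibration damage through 2).
The doctor must at least cover the confectioner's forgone profit from cutting 4→2: 262 + 163 = 425.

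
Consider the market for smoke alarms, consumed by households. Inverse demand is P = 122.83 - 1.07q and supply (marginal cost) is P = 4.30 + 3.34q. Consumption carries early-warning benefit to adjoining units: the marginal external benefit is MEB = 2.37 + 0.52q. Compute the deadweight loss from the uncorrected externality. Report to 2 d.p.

Market equilibrium (private): 4.30 + 3.34q = 122.83 - 1.07q → q_m = 26.8776.
Social marginal benefit = demand + MEB = 125.20 - 0.55q.
Set SMB = MC: 125.20 - 0.55q = 4.30 + 3.34q → q* = 31.0797.
The welfare-loss triangle has base |q_m − q*| and height MEB(q_m) (the vertical gap between SMB and MC is zero at q* and MEB at q_m).
DWL = ½ × 4.2021 × 16.3463 = 34.3444.

DWL = 34.34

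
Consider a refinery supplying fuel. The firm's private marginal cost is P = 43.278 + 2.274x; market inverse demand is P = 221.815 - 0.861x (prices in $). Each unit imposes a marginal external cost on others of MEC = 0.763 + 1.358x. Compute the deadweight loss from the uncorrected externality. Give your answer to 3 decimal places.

Market equilibrium (private): 43.278 + 2.274x = 221.815 - 0.861x → x_m = 56.9496.
Social marginal cost = private MC + MEC = 44.041 + 3.632x.
Set SMC = demand: 44.041 + 3.632x = 221.815 - 0.861x → x* = 39.5669.
Height of the DWL triangle at x_m is SMC(x_m) − demand(x_m) = MEC(x_m) = 78.1006.
DWL = ½ × 17.3827 × 78.1006 = 678.7996.

DWL = $678.800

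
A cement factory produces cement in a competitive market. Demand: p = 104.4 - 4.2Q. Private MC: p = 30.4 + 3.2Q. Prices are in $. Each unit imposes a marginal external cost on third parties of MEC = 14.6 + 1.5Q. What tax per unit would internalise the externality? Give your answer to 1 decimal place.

tax = $24.6 per unit

Social marginal cost = private MC + MEC = 45.0 + 4.7Q.
Set SMC = demand: 45.0 + 4.7Q = 104.4 - 4.2Q → Q* = 6.6742.
The Pigouvian tax equals MEC at Q*: 14.6 + 1.5×6.6742 = 24.6113.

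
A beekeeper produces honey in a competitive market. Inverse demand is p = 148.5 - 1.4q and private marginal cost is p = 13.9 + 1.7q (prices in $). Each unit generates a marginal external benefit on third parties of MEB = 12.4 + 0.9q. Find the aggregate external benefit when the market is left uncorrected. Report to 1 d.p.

$1386.8

Market equilibrium (private): 13.9 + 1.7q = 148.5 - 1.4q → q_m = 43.4194.
Total external benefit = ∫₀^{q_m} (12.4 + 0.9q) dq = 12.4×43.4194 + ½×0.9×43.4194² = 1386.7605.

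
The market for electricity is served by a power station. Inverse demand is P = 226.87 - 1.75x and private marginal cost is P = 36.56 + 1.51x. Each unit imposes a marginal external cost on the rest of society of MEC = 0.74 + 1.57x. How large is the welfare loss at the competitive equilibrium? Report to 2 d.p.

DWL = 883.68

Market equilibrium (private): 36.56 + 1.51x = 226.87 - 1.75x → x_m = 58.3773.
Social marginal cost = private MC + MEC = 37.30 + 3.08x.
Set SMC = demand: 37.30 + 3.08x = 226.87 - 1.75x → x* = 39.2484.
The welfare-loss triangle has base |x_m − x*| and height MEC(x_m) (the vertical gap between SMC and demand is zero at x* and MEC at x_m).
DWL = ½ × 19.1289 × 92.3924 = 883.6825.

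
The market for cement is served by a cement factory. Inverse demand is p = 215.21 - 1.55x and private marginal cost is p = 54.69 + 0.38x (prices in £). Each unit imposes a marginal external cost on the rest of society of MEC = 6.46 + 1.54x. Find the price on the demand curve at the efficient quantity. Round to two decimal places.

P = £146.39

Social marginal cost = private MC + MEC = 61.15 + 1.92x.
Set SMC = demand: 61.15 + 1.92x = 215.21 - 1.55x → x* = 44.3977.
Consumer price on the demand curve at x*: 215.21 − 1.55×44.3977 = 146.3936.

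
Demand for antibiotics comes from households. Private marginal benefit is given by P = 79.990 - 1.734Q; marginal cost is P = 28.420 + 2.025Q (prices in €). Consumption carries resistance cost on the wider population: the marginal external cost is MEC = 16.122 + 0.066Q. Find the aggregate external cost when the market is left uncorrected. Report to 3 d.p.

Market equilibrium (private): 28.420 + 2.025Q = 79.990 - 1.734Q → Q_m = 13.7191.
Total external cost = ∫₀^{Q_m} (16.122 + 0.066Q) dQ = 16.122×13.7191 + ½×0.066×13.7191² = 227.3904.

€227.390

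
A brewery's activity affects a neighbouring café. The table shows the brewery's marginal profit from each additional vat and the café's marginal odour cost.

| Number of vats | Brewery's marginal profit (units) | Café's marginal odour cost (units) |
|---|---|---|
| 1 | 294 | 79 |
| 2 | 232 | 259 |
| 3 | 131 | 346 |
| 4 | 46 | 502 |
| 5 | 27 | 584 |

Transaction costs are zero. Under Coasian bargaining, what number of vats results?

1

Bargaining reaches the level where marginal profit last exceeds marginal odour cost.
That holds through level 1 (294 ≥ 79) but not at 2 (232 < 259).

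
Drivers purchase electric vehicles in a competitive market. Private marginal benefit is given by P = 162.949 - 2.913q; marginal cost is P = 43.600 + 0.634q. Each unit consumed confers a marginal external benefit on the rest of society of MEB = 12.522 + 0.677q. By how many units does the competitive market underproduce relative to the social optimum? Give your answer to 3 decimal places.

12.300 units

Market equilibrium (private): 43.600 + 0.634q = 162.949 - 2.913q → q_m = 33.6479.
Social marginal benefit = demand + MEB = 175.471 - 2.236q.
Set SMB = MC: 175.471 - 2.236q = 43.600 + 0.634q → q* = 45.9481.
Gap = |33.6479 − 45.9481| = 12.3002.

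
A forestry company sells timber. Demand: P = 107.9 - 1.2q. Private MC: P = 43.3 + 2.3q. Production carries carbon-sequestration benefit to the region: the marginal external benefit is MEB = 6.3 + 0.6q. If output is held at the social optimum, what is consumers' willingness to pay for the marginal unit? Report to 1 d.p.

Social marginal cost = private MC − MEB = 37.0 + 1.7q.
Set SMC = demand: 37.0 + 1.7q = 107.9 - 1.2q → q* = 24.4483.
Consumer price on the demand curve at q*: 107.9 − 1.2×24.4483 = 78.5620.

P = 78.6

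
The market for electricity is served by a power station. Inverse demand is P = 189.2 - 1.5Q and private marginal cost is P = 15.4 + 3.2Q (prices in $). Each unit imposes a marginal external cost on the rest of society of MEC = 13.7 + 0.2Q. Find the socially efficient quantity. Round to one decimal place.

Q* = 32.7

Social marginal cost = private MC + MEC = 29.1 + 3.4Q.
Set SMC = demand: 29.1 + 3.4Q = 189.2 - 1.5Q → Q* = 32.6735.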